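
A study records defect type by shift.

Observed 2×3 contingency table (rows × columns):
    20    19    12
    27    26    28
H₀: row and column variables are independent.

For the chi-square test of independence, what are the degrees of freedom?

df = (r−1)(c−1) = (2−1)·(3−1) = 2

degrees of freedom = 2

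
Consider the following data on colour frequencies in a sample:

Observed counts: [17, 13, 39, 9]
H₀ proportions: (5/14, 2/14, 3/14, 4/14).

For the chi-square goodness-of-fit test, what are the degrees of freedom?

df = k − 1 = 4 − 1 = 3

degrees of freedom = 3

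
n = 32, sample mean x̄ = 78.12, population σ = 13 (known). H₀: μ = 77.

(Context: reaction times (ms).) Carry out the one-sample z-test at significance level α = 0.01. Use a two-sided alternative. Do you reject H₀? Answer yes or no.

SE = σ/√n = 13/√32 = 2.2981
z = (x̄−μ₀)/SE = (78.12−77)/2.2981 = 0.4874
p-value (two-sided) = 0.62600
At α=0.01: p ≥ α → fail to reject H₀

reject H₀: no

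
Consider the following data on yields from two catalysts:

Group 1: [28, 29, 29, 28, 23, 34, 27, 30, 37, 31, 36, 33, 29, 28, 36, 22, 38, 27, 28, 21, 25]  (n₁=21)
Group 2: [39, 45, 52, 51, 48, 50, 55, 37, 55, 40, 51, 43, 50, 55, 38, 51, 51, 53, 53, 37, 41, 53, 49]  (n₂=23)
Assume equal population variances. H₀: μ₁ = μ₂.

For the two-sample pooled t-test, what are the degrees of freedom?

df = n₁ + n₂ − 2 = 21 + 23 − 2 = 42

degrees of freedom = 42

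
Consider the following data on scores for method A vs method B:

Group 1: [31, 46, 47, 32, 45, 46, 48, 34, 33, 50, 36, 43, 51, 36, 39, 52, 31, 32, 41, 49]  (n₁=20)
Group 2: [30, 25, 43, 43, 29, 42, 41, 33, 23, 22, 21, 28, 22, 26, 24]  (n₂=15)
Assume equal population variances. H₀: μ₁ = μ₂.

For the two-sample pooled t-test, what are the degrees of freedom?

degrees of freedom = 33

df = n₁ + n₂ − 2 = 20 + 15 − 2 = 33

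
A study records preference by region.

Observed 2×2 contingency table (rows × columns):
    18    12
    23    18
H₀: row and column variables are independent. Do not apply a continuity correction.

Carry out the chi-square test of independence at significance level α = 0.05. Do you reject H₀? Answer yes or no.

Row totals [30, 41], col totals [41, 30], n=71
χ² = (18−17.32)²/17.32 + (12−12.68)²/12.68 + (23−23.68)²/23.68 + (18−17.32)²/17.32 = 0.1081
df = 1
p-value (upper-tail) = 0.74229
At α=0.05: p ≥ α → fail to reject H₀

reject H₀: no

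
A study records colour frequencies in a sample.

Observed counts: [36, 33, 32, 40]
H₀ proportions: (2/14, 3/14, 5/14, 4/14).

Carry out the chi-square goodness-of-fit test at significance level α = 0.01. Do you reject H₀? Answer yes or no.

n = 141; E_i = n·p_i = [20.14, 30.21, 50.36, 40.29]
χ² = (36−20.14)²/20.14 + (33−30.21)²/30.21 + (32−50.36)²/50.36 + (40−40.29)²/40.29 = 19.4340
df = 3
p-value (upper-tail) = 0.00022
At α=0.01: p < α → reject H₀

reject H₀: yes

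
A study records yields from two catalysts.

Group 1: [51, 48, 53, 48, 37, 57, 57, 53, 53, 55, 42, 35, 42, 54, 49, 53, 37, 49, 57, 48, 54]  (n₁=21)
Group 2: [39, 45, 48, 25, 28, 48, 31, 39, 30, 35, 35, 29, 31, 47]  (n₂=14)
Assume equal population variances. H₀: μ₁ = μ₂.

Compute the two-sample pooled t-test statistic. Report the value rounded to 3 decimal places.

test statistic = 5.049

x̄₁=49.143, s₁=6.821, n₁=21
x̄₂=36.429, s₂=7.978, n₂=14
s_p² = [20·6.821² + 13·7.978²]/33 = 53.2727
SE = √(s_p²·(1/21+1/14)) = 2.5183
t = (49.143−36.429)/2.5183 = 5.0487
df = 33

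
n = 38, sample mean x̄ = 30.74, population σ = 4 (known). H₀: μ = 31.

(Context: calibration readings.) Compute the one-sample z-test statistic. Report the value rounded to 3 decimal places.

SE = σ/√n = 4/√38 = 0.6489
z = (x̄−μ₀)/SE = (30.74−31)/0.6489 = -0.4007

test statistic = -0.401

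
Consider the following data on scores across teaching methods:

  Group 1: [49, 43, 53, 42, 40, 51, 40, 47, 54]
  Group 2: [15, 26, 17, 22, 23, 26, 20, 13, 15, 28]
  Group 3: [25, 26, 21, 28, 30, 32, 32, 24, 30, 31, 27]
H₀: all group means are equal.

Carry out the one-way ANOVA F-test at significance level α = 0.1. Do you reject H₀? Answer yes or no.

Group means [46.56, 20.50, 27.82], grand mean 31.000
SSB = Σnᵢ(x̄ᵢ−x̄)² = 3391.641; SSW = ΣΣ(x−x̄ᵢ)² = 624.359
MSB = 3391.641/2 = 1695.8207; MSW = 624.359/27 = 23.1244
F = MSB/MSW = 73.3347
df = (2, 27)
p-value (upper-tail) = 0.00000
At α=0.1: p < α → reject H₀

reject H₀: yes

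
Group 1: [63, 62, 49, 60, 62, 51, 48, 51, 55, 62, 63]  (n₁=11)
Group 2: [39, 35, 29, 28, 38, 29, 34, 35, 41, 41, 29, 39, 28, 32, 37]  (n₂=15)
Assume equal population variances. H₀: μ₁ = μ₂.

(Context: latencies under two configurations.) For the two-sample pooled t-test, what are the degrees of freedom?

degrees of freedom = 24

df = n₁ + n₂ − 2 = 11 + 15 − 2 = 24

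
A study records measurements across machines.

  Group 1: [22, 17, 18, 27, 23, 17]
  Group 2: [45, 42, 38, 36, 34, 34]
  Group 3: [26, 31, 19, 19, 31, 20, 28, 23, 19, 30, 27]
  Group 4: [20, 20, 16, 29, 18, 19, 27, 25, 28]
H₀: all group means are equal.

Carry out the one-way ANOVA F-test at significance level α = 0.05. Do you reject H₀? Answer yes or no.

reject H₀: yes

Group means [20.67, 38.17, 24.82, 22.44], grand mean 25.875
SSB = Σnᵢ(x̄ᵢ−x̄)² = 1187.475; SSW = ΣΣ(x−x̄ᵢ)² = 616.025
MSB = 1187.475/3 = 395.8249; MSW = 616.025/28 = 22.0009
F = MSB/MSW = 17.9913
df = (3, 28)
p-value (upper-tail) = 0.00000
At α=0.05: p < α → reject H₀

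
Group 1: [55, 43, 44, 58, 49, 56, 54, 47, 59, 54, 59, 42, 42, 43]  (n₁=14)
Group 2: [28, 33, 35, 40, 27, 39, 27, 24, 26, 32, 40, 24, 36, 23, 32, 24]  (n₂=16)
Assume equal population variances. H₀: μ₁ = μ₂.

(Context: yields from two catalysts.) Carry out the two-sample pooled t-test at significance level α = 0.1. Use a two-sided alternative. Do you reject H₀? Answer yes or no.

x̄₁=50.357, s₁=6.732, n₁=14
x̄₂=30.625, s₂=6.043, n₂=16
s_p² = [13·6.732² + 15·6.043²]/28 = 40.6059
SE = √(s_p²·(1/14+1/16)) = 2.3320
t = (50.357−30.625)/2.3320 = 8.4614
df = 28
p-value (two-sided) = 0.00000
At α=0.1: p < α → reject H₀

reject H₀: yes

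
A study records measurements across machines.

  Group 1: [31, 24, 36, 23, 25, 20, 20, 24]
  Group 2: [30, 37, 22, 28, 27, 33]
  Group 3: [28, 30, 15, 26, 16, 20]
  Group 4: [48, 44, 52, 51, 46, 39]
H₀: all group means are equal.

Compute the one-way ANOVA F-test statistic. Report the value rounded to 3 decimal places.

Group means [25.38, 29.50, 22.50, 46.67], grand mean 30.577
SSB = Σnᵢ(x̄ᵢ−x̄)² = 2168.138; SSW = ΣΣ(x−x̄ᵢ)² = 664.208
MSB = 2168.138/3 = 722.7126; MSW = 664.208/22 = 30.1913
F = MSB/MSW = 23.9378
df = (3, 22)

test statistic = 23.938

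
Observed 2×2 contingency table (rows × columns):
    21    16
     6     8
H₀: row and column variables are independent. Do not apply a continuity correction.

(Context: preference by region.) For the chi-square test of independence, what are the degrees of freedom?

df = (r−1)(c−1) = (2−1)·(2−1) = 1

degrees of freedom = 1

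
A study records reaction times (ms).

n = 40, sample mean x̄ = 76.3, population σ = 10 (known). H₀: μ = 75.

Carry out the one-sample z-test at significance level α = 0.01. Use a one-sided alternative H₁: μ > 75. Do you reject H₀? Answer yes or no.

reject H₀: no

SE = σ/√n = 10/√40 = 1.5811
z = (x̄−μ₀)/SE = (76.3−75)/1.5811 = 0.8222
p-value (one-sided, H₁ greater) = 0.20548
At α=0.01: p ≥ α → fail to reject H₀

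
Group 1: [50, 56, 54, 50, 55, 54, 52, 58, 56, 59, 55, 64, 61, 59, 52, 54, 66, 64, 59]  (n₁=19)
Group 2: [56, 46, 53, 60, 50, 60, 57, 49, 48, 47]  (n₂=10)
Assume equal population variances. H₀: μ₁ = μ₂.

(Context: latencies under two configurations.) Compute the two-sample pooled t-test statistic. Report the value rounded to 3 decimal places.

x̄₁=56.737, s₁=4.665, n₁=19
x̄₂=52.600, s₂=5.337, n₂=10
s_p² = [18·4.665² + 9·5.337²]/27 = 24.0031
SE = √(s_p²·(1/19+1/10)) = 1.9141
t = (56.737−52.600)/1.9141 = 2.1613
df = 27

test statistic = 2.161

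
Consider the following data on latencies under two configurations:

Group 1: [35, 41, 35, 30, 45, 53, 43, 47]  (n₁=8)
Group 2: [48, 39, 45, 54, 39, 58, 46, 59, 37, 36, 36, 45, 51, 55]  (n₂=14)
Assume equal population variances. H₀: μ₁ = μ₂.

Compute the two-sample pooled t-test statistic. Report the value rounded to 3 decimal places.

test statistic = -1.467

x̄₁=41.125, s₁=7.492, n₁=8
x̄₂=46.286, s₂=8.166, n₂=14
s_p² = [7·7.492² + 13·8.166²]/20 = 62.9866
SE = √(s_p²·(1/8+1/14)) = 3.5174
t = (41.125−46.286)/3.5174 = -1.4672
df = 20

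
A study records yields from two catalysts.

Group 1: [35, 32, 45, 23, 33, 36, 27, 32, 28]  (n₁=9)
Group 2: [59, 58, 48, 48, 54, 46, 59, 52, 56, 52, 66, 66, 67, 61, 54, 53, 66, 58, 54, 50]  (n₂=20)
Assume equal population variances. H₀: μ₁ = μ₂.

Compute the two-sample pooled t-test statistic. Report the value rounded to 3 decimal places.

test statistic = -9.363

x̄₁=32.333, s₁=6.285, n₁=9
x̄₂=56.350, s₂=6.434, n₂=20
s_p² = [8·6.285² + 19·6.434²]/27 = 40.8352
SE = √(s_p²·(1/9+1/20)) = 2.5650
t = (32.333−56.350)/2.5650 = -9.3634
df = 27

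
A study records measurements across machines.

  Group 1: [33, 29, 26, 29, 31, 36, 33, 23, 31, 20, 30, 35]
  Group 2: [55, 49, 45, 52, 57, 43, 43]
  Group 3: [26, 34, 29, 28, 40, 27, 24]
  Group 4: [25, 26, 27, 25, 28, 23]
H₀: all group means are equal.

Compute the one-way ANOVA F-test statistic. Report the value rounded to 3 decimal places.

test statistic = 34.322

Group means [29.67, 49.14, 29.71, 25.67], grand mean 33.188
SSB = Σnᵢ(x̄ᵢ−x̄)² = 2354.589; SSW = ΣΣ(x−x̄ᵢ)² = 640.286
MSB = 2354.589/3 = 784.8631; MSW = 640.286/28 = 22.8673
F = MSB/MSW = 34.3224
df = (3, 28)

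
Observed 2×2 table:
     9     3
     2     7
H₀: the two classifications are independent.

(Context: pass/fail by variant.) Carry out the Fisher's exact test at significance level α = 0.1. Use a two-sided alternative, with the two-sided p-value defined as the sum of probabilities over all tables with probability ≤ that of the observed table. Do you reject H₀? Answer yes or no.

reject H₀: yes

Margins: r₁=12, r₂=9, c₁=11, c₂=10, n=21
p_obs = C(12,9)·C(9,2)/C(21,11); sum pmf over tables with pmf ≤ p_obs
p-value (two-sided) = 0.02997
At α=0.1: p < α → reject H₀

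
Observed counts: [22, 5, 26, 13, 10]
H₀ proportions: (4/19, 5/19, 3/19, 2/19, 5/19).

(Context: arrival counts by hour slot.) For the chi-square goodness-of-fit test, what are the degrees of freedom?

degrees of freedom = 4

df = k − 1 = 5 − 1 = 4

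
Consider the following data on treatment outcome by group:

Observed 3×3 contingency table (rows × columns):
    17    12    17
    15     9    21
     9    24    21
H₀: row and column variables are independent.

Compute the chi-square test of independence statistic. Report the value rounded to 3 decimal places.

Row totals [46, 45, 54], col totals [41, 45, 59], n=145
χ² = (17−13.01)²/13.01 + (12−14.28)²/14.28 + (17−18.72)²/18.72 + (15−12.72)²/12.72 + (9−13.97)²/13.97 + (21−18.31)²/18.31 + (9−15.27)²/15.27 + (24−16.76)²/16.76 + (21−21.97)²/21.97 = 10.0598
df = 4

test statistic = 10.060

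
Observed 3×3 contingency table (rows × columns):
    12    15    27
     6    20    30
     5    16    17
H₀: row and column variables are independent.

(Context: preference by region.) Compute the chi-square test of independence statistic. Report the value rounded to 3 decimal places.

test statistic = 4.253

Row totals [54, 56, 38], col totals [23, 51, 74], n=148
χ² = (12−8.39)²/8.39 + (15−18.61)²/18.61 + (27−27.00)²/27.00 + (6−8.70)²/8.70 + (20−19.30)²/19.30 + (30−28.00)²/28.00 + (5−5.91)²/5.91 + (16−13.09)²/13.09 + (17−19.00)²/19.00 = 4.2527
df = 4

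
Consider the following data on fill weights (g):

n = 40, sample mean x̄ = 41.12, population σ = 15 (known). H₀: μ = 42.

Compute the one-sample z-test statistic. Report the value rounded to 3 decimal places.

SE = σ/√n = 15/√40 = 2.3717
z = (x̄−μ₀)/SE = (41.12−42)/2.3717 = -0.3710

test statistic = -0.371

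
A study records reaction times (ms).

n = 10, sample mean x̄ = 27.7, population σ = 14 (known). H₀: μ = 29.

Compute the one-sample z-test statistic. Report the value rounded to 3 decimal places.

test statistic = -0.294

SE = σ/√n = 14/√10 = 4.4272
z = (x̄−μ₀)/SE = (27.7−29)/4.4272 = -0.2936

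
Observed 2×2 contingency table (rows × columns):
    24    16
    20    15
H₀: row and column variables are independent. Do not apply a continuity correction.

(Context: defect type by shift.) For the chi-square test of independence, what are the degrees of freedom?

degrees of freedom = 1

df = (r−1)(c−1) = (2−1)·(2−1) = 1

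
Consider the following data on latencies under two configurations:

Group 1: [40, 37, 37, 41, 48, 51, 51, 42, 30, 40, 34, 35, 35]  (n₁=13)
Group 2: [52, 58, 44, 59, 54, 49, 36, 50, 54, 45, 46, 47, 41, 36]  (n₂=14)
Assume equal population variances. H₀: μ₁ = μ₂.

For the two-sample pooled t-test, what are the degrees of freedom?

df = n₁ + n₂ − 2 = 13 + 14 − 2 = 25

degrees of freedom = 25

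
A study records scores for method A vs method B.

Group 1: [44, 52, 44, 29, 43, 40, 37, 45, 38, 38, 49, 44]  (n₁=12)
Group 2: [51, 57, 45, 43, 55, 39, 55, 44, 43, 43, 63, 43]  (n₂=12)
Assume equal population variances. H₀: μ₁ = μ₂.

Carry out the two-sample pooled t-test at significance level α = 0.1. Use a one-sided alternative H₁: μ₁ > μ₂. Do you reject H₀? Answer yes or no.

x̄₁=41.917, s₁=6.037, n₁=12
x̄₂=48.417, s₂=7.489, n₂=12
s_p² = [11·6.037² + 11·7.489²]/22 = 46.2652
SE = √(s_p²·(1/12+1/12)) = 2.7768
t = (41.917−48.417)/2.7768 = -2.3408
df = 22
p-value (one-sided, H₁ greater) = 0.98564
At α=0.1: p ≥ α → fail to reject H₀

reject H₀: no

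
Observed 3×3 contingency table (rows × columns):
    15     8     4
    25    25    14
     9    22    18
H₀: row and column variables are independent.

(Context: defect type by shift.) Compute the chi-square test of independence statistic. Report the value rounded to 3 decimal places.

test statistic = 12.397

Row totals [27, 64, 49], col totals [49, 55, 36], n=140
χ² = (15−9.45)²/9.45 + (8−10.61)²/10.61 + (4−6.94)²/6.94 + (25−22.40)²/22.40 + (25−25.14)²/25.14 + (14−16.46)²/16.46 + (9−17.15)²/17.15 + (22−19.25)²/19.25 + (18−12.60)²/12.60 = 12.3974
df = 4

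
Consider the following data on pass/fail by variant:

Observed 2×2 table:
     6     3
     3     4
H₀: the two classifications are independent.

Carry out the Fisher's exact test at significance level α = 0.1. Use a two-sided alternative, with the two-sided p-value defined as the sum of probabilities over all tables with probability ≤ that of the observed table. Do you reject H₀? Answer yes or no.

reject H₀: no

Margins: r₁=9, r₂=7, c₁=9, c₂=7, n=16
p_obs = C(9,6)·C(7,3)/C(16,9); sum pmf over tables with pmf ≤ p_obs
p-value (two-sided) = 0.61451
At α=0.1: p ≥ α → fail to reject H₀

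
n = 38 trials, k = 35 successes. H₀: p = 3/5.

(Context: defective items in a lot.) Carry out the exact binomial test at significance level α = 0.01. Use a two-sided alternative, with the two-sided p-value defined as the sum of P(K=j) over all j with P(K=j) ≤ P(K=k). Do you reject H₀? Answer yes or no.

Exact binomial: n=38, k=35, p₀=3/5=0.6000
P(X=j) = C(n,j)·p₀^j·(1−p₀)^(n−j); p = Σ P(X=j) over j with P(X=j) ≤ P(X=35)
p-value (two-sided) = 0.00002
At α=0.01: p < α → reject H₀

reject H₀: yes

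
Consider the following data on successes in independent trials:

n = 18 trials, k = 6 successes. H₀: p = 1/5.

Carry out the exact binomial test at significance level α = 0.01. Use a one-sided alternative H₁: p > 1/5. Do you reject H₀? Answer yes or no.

Exact binomial: n=18, k=6, p₀=1/5=0.2000
P(X≥6) from Σ C(n,i)·p₀^i·(1−p₀)^(n−i)
p-value (one-sided, H₁ greater) = 0.13292
At α=0.01: p ≥ α → fail to reject H₀

reject H₀: no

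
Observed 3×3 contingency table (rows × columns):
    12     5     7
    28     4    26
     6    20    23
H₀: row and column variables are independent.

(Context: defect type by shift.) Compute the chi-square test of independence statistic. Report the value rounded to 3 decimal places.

Row totals [24, 58, 49], col totals [46, 29, 56], n=131
χ² = (12−8.43)²/8.43 + (5−5.31)²/5.31 + (7−10.26)²/10.26 + (28−20.37)²/20.37 + (4−12.84)²/12.84 + (26−24.79)²/24.79 + (6−17.21)²/17.21 + (20−10.85)²/10.85 + (23−20.95)²/20.95 = 26.7966
df = 4

test statistic = 26.797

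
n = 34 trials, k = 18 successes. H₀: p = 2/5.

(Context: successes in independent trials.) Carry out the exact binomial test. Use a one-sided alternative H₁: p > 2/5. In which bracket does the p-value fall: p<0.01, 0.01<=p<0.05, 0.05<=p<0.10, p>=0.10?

p-value bracket: 0.05<=p<0.10

Exact binomial: n=34, k=18, p₀=2/5=0.4000
P(X≥18) from Σ C(n,i)·p₀^i·(1−p₀)^(n−i)
p-value (one-sided, H₁ greater) = 0.08717
→ bracket: 0.05<=p<0.10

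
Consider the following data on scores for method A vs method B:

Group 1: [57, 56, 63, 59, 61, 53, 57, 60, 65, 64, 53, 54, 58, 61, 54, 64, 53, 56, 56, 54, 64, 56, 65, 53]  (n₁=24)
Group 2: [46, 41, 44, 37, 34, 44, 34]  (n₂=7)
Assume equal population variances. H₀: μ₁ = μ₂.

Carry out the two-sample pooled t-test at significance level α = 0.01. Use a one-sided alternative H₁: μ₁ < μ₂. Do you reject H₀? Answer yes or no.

reject H₀: no

x̄₁=58.167, s₁=4.270, n₁=24
x̄₂=40.000, s₂=5.000, n₂=7
s_p² = [23·4.270² + 6·5.000²]/29 = 19.6322
SE = √(s_p²·(1/24+1/7)) = 1.9033
t = (58.167−40.000)/1.9033 = 9.5448
df = 29
p-value (one-sided, H₁ less) = 1.00000
At α=0.01: p ≥ α → fail to reject H₀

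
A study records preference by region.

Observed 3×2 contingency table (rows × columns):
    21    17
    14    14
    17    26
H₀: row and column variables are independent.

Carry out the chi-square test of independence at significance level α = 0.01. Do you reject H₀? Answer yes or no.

reject H₀: no

Row totals [38, 28, 43], col totals [52, 57], n=109
χ² = (21−18.13)²/18.13 + (17−19.87)²/19.87 + (14−13.36)²/13.36 + (14−14.64)²/14.64 + (17−20.51)²/20.51 + (26−22.49)²/22.49 = 2.0798
df = 2
p-value (upper-tail) = 0.35349
At α=0.01: p ≥ α → fail to reject H₀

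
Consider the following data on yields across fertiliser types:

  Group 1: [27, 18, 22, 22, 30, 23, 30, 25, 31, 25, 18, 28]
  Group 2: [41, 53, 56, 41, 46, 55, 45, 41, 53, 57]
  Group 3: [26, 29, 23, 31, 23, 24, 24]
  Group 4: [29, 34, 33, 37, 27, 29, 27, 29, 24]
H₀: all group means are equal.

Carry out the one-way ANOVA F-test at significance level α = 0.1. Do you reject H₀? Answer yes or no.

reject H₀: yes

Group means [24.92, 48.80, 25.71, 29.89], grand mean 32.526
SSB = Σnᵢ(x̄ᵢ−x̄)² = 3730.640; SSW = ΣΣ(x−x̄ᵢ)² = 806.834
MSB = 3730.640/3 = 1243.5465; MSW = 806.834/34 = 23.7304
F = MSB/MSW = 52.4031
df = (3, 34)
p-value (upper-tail) = 0.00000
At α=0.1: p < α → reject H₀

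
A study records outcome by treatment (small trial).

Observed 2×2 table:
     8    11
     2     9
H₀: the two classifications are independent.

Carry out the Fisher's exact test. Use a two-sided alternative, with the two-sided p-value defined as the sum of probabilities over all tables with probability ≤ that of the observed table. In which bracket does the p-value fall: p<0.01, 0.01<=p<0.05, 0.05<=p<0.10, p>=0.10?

p-value bracket: p>=0.10

Margins: r₁=19, r₂=11, c₁=10, c₂=20, n=30
p_obs = C(19,8)·C(11,2)/C(30,10); sum pmf over tables with pmf ≤ p_obs
p-value (two-sided) = 0.24647
→ bracket: p>=0.10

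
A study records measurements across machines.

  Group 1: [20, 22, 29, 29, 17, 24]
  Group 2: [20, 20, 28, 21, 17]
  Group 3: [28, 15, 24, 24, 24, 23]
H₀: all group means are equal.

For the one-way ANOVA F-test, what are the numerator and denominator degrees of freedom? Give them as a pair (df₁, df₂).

k = 3 groups, N = 17 total
df = (k−1, N−k) = (3−1, 17−3) = (2, 14)

degrees of freedom = [2, 14]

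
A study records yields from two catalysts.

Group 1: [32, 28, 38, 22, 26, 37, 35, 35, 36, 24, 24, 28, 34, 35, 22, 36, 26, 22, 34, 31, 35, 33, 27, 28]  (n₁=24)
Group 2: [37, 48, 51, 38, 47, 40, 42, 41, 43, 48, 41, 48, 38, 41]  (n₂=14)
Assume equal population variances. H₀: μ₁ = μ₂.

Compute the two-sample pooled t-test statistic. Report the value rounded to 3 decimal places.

x̄₁=30.333, s₁=5.297, n₁=24
x̄₂=43.071, s₂=4.497, n₂=14
s_p² = [23·5.297² + 13·4.497²]/36 = 25.2295
SE = √(s_p²·(1/24+1/14)) = 1.6892
t = (30.333−43.071)/1.6892 = -7.5410
df = 36

test statistic = -7.541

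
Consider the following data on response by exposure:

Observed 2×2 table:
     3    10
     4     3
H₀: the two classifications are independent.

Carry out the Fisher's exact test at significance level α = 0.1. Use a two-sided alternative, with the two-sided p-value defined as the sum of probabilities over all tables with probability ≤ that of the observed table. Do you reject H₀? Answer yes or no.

reject H₀: no

Margins: r₁=13, r₂=7, c₁=7, c₂=13, n=20
p_obs = C(13,3)·C(7,4)/C(20,7); sum pmf over tables with pmf ≤ p_obs
p-value (two-sided) = 0.17358
At α=0.1: p ≥ α → fail to reject H₀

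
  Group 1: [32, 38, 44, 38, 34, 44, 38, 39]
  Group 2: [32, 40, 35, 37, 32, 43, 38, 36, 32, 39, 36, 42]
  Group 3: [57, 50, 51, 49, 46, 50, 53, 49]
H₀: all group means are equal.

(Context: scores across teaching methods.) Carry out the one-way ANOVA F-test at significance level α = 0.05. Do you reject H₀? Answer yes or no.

reject H₀: yes

Group means [38.38, 36.83, 50.62], grand mean 41.214
SSB = Σnᵢ(x̄ᵢ−x̄)² = 1003.298; SSW = ΣΣ(x−x̄ᵢ)² = 353.417
MSB = 1003.298/2 = 501.6488; MSW = 353.417/25 = 14.1367
F = MSB/MSW = 35.4857
df = (2, 25)
p-value (upper-tail) = 0.00000
At α=0.05: p < α → reject H₀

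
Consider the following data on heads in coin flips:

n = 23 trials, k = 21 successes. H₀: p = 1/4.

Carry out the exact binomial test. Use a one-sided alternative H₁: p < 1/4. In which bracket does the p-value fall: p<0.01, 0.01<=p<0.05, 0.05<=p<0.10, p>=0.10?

p-value bracket: p>=0.10

Exact binomial: n=23, k=21, p₀=1/4=0.2500
P(X≤21) from Σ C(n,i)·p₀^i·(1−p₀)^(n−i)
p-value (one-sided, H₁ less) = 1.00000
→ bracket: p>=0.10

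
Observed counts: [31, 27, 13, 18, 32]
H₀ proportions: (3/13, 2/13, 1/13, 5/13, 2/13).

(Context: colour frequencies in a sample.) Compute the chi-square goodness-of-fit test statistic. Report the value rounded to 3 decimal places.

test statistic = 32.704

n = 121; E_i = n·p_i = [27.92, 18.62, 9.31, 46.54, 18.62]
χ² = (31−27.92)²/27.92 + (27−18.62)²/18.62 + (13−9.31)²/9.31 + (18−46.54)²/46.54 + (32−18.62)²/18.62 = 32.7044
df = 4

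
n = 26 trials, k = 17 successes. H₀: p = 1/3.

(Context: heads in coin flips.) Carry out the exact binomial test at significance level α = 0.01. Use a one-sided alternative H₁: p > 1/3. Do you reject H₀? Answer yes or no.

reject H₀: yes

Exact binomial: n=26, k=17, p₀=1/3=0.3333
P(X≥17) from Σ C(n,i)·p₀^i·(1−p₀)^(n−i)
p-value (one-sided, H₁ greater) = 0.00083
At α=0.01: p < α → reject H₀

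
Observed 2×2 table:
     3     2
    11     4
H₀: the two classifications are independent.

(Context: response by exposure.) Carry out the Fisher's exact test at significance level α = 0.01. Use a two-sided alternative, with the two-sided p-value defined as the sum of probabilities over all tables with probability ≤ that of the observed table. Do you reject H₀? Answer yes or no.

Margins: r₁=5, r₂=15, c₁=14, c₂=6, n=20
p_obs = C(5,3)·C(15,11)/C(20,14); sum pmf over tables with pmf ≤ p_obs
p-value (two-sided) = 0.61262
At α=0.01: p ≥ α → fail to reject H₀

reject H₀: no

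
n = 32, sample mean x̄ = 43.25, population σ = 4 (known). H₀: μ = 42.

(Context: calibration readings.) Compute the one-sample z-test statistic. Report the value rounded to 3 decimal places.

test statistic = 1.768

SE = σ/√n = 4/√32 = 0.7071
z = (x̄−μ₀)/SE = (43.25−42)/0.7071 = 1.7678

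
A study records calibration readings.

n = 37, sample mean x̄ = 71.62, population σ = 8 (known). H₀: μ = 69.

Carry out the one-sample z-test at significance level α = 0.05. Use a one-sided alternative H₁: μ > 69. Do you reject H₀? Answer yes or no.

reject H₀: yes

SE = σ/√n = 8/√37 = 1.3152
z = (x̄−μ₀)/SE = (71.62−69)/1.3152 = 1.9921
p-value (one-sided, H₁ greater) = 0.02318
At α=0.05: p < α → reject H₀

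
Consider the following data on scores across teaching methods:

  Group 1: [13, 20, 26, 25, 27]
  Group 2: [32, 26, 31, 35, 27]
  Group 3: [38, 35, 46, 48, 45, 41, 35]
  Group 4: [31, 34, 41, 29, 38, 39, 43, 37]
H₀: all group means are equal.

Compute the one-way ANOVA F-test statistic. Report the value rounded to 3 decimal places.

test statistic = 15.656

Group means [22.20, 30.20, 41.14, 36.50], grand mean 33.680
SSB = Σnᵢ(x̄ᵢ−x̄)² = 1172.983; SSW = ΣΣ(x−x̄ᵢ)² = 524.457
MSB = 1172.983/3 = 390.9943; MSW = 524.457/21 = 24.9741
F = MSB/MSW = 15.6560
df = (3, 21)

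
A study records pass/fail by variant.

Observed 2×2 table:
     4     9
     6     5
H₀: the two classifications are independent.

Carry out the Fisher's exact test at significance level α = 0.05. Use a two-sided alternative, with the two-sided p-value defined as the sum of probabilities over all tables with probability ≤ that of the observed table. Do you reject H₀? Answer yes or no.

reject H₀: no

Margins: r₁=13, r₂=11, c₁=10, c₂=14, n=24
p_obs = C(13,4)·C(11,6)/C(24,10); sum pmf over tables with pmf ≤ p_obs
p-value (two-sided) = 0.40810
At α=0.05: p ≥ α → fail to reject H₀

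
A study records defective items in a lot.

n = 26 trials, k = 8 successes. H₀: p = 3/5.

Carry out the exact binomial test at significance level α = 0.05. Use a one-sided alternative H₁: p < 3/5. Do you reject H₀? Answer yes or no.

Exact binomial: n=26, k=8, p₀=3/5=0.6000
P(X≤8) from Σ C(n,i)·p₀^i·(1−p₀)^(n−i)
p-value (one-sided, H₁ less) = 0.00245
At α=0.05: p < α → reject H₀

reject H₀: yes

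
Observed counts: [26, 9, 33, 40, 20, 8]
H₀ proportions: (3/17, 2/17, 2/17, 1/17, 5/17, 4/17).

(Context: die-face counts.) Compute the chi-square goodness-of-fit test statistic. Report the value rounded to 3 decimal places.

test statistic = 177.292

n = 136; E_i = n·p_i = [24.00, 16.00, 16.00, 8.00, 40.00, 32.00]
χ² = (26−24.00)²/24.00 + (9−16.00)²/16.00 + (33−16.00)²/16.00 + (40−8.00)²/8.00 + (20−40.00)²/40.00 + (8−32.00)²/32.00 = 177.2917
df = 5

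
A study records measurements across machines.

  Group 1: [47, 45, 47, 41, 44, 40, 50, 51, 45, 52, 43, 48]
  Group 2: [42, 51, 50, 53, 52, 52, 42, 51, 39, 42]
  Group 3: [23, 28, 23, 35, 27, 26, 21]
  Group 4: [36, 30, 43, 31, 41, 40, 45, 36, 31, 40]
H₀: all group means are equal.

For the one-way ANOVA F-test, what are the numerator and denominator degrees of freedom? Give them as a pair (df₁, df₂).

degrees of freedom = [3, 35]

k = 4 groups, N = 39 total
df = (k−1, N−k) = (4−1, 39−4) = (3, 35)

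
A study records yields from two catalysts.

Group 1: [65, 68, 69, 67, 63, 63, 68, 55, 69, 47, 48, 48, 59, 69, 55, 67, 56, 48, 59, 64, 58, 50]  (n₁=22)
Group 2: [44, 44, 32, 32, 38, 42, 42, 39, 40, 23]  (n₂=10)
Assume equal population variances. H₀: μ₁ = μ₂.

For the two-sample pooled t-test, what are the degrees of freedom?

df = n₁ + n₂ − 2 = 22 + 10 − 2 = 30

degrees of freedom = 30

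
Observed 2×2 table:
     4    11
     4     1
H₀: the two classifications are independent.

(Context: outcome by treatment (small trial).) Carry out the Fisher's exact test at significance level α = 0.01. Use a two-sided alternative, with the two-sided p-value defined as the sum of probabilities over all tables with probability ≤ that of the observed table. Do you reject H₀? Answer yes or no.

Margins: r₁=15, r₂=5, c₁=8, c₂=12, n=20
p_obs = C(15,4)·C(5,4)/C(20,8); sum pmf over tables with pmf ≤ p_obs
p-value (two-sided) = 0.10888
At α=0.01: p ≥ α → fail to reject H₀

reject H₀: no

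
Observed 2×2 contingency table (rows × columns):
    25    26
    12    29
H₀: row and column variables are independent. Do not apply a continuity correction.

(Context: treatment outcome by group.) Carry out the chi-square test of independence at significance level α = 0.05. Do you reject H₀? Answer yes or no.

reject H₀: no

Row totals [51, 41], col totals [37, 55], n=92
χ² = (25−20.51)²/20.51 + (26−30.49)²/30.49 + (12−16.49)²/16.49 + (29−24.51)²/24.51 = 3.6878
df = 1
p-value (upper-tail) = 0.05481
At α=0.05: p ≥ α → fail to reject H₀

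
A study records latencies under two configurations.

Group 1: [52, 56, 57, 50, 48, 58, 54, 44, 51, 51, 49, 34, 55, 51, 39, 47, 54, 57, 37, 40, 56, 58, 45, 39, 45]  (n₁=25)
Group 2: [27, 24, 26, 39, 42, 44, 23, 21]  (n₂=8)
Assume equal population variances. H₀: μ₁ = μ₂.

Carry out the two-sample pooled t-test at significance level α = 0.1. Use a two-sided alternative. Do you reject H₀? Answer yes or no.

reject H₀: yes

x̄₁=49.080, s₁=7.094, n₁=25
x̄₂=30.750, s₂=9.316, n₂=8
s_p² = [24·7.094² + 7·9.316²]/31 = 58.5594
SE = √(s_p²·(1/25+1/8)) = 3.1084
t = (49.080−30.750)/3.1084 = 5.8969
df = 31
p-value (two-sided) = 0.00000
At α=0.1: p < α → reject H₀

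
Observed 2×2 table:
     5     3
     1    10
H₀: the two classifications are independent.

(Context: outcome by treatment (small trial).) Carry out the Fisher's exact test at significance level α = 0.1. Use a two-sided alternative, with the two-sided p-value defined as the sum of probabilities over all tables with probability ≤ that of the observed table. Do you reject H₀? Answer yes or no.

Margins: r₁=8, r₂=11, c₁=6, c₂=13, n=19
p_obs = C(8,5)·C(11,1)/C(19,6); sum pmf over tables with pmf ≤ p_obs
p-value (two-sided) = 0.04076
At α=0.1: p < α → reject H₀

reject H₀: yes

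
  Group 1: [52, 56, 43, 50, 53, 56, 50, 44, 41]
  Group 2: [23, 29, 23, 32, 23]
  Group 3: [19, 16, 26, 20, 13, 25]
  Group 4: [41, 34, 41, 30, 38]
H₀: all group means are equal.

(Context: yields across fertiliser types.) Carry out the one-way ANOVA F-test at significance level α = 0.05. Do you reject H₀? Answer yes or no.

reject H₀: yes

Group means [49.44, 26.00, 19.83, 36.80], grand mean 35.120
SSB = Σnᵢ(x̄ᵢ−x̄)² = 3678.784; SSW = ΣΣ(x−x̄ᵢ)² = 537.856
MSB = 3678.784/3 = 1226.2615; MSW = 537.856/21 = 25.6122
F = MSB/MSW = 47.8781
df = (3, 21)
p-value (upper-tail) = 0.00000
At α=0.05: p < α → reject H₀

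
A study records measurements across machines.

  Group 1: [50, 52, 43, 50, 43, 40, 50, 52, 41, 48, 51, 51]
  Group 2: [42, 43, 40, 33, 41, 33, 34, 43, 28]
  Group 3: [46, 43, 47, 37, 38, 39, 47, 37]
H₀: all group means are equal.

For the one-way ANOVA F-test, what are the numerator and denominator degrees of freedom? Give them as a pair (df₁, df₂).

degrees of freedom = [2, 26]

k = 3 groups, N = 29 total
df = (k−1, N−k) = (3−1, 29−3) = (2, 26)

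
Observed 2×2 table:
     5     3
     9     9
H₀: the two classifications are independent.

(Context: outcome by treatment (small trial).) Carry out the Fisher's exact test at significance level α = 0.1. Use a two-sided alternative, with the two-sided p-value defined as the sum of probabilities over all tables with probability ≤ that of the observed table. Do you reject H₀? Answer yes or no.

Margins: r₁=8, r₂=18, c₁=14, c₂=12, n=26
p_obs = C(8,5)·C(18,9)/C(26,14); sum pmf over tables with pmf ≤ p_obs
p-value (two-sided) = 0.68284
At α=0.1: p ≥ α → fail to reject H₀

reject H₀: no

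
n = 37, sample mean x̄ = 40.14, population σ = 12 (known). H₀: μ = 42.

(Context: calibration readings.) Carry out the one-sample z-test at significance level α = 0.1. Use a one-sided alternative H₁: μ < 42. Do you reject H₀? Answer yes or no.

SE = σ/√n = 12/√37 = 1.9728
z = (x̄−μ₀)/SE = (40.14−42)/1.9728 = -0.9428
p-value (one-sided, H₁ less) = 0.17288
At α=0.1: p ≥ α → fail to reject H₀

reject H₀: no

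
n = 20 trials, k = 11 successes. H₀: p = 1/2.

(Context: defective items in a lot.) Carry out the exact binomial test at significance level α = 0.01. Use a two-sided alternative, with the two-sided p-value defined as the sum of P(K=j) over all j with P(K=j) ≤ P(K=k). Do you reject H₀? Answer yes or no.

reject H₀: no

Exact binomial: n=20, k=11, p₀=1/2=0.5000
P(X=j) = C(n,j)·p₀^j·(1−p₀)^(n−j); p = Σ P(X=j) over j with P(X=j) ≤ P(X=11)
p-value (two-sided) = 0.82380
At α=0.01: p ≥ α → fail to reject H₀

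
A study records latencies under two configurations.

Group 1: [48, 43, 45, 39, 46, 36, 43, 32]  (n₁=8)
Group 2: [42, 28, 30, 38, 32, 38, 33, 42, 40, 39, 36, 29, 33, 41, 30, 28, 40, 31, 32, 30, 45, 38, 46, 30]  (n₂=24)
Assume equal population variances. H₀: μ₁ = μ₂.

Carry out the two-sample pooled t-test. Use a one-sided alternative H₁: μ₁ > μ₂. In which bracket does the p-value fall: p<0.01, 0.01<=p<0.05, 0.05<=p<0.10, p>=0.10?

p-value bracket: p<0.01

x̄₁=41.500, s₁=5.425, n₁=8
x̄₂=35.458, s₂=5.595, n₂=24
s_p² = [7·5.425² + 23·5.595²]/30 = 30.8653
SE = √(s_p²·(1/8+1/24)) = 2.2681
t = (41.500−35.458)/2.2681 = 2.6638
df = 30
p-value (one-sided, H₁ greater) = 0.00615
→ bracket: p<0.01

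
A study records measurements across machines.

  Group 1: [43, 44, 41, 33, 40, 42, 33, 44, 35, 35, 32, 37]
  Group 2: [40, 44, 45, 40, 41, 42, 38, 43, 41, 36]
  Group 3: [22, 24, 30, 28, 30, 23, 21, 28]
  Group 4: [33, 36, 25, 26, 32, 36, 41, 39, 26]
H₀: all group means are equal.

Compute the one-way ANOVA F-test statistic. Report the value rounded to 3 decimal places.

Group means [38.25, 41.00, 25.75, 32.67], grand mean 35.103
SSB = Σnᵢ(x̄ᵢ−x̄)² = 1219.840; SSW = ΣΣ(x−x̄ᵢ)² = 669.750
MSB = 1219.840/3 = 406.6132; MSW = 669.750/35 = 19.1357
F = MSB/MSW = 21.2489
df = (3, 35)

test statistic = 21.249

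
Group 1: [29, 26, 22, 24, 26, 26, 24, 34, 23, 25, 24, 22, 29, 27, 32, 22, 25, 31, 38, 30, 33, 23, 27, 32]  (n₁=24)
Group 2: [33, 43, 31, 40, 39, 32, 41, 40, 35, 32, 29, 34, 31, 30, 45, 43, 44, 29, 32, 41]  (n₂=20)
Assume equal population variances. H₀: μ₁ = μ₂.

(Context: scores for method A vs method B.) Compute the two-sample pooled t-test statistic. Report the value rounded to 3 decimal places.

x̄₁=27.250, s₁=4.336, n₁=24
x̄₂=36.200, s₂=5.521, n₂=20
s_p² = [23·4.336² + 19·5.521²]/42 = 24.0881
SE = √(s_p²·(1/24+1/20)) = 1.4860
t = (27.250−36.200)/1.4860 = -6.0230
df = 42

test statistic = -6.023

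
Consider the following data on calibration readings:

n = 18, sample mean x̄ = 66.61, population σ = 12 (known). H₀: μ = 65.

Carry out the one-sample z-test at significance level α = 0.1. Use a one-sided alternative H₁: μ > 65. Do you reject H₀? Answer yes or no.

reject H₀: no

SE = σ/√n = 12/√18 = 2.8284
z = (x̄−μ₀)/SE = (66.61−65)/2.8284 = 0.5692
p-value (one-sided, H₁ greater) = 0.28460
At α=0.1: p ≥ α → fail to reject H₀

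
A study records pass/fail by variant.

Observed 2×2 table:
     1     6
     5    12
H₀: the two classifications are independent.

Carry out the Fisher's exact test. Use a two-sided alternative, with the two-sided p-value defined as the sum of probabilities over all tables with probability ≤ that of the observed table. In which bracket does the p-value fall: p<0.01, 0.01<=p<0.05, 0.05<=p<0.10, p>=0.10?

p-value bracket: p>=0.10

Margins: r₁=7, r₂=17, c₁=6, c₂=18, n=24
p_obs = C(7,1)·C(17,5)/C(24,6); sum pmf over tables with pmf ≤ p_obs
p-value (two-sided) = 0.62867
→ bracket: p>=0.10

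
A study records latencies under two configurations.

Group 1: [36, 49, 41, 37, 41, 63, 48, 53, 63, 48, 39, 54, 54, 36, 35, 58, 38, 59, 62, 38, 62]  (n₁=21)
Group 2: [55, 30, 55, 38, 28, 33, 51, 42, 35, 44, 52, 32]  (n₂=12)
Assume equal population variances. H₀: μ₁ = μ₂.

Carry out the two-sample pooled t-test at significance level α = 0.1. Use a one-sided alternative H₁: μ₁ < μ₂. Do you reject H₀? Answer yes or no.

x̄₁=48.286, s₁=10.287, n₁=21
x̄₂=41.250, s₂=10.010, n₂=12
s_p² = [20·10.287² + 11·10.010²]/31 = 103.8237
SE = √(s_p²·(1/21+1/12)) = 3.6873
t = (48.286−41.250)/3.6873 = 1.9081
df = 31
p-value (one-sided, H₁ less) = 0.96716
At α=0.1: p ≥ α → fail to reject H₀

reject H₀: no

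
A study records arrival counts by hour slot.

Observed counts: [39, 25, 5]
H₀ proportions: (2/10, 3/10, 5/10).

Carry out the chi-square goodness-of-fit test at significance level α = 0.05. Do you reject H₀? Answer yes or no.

reject H₀: yes

n = 69; E_i = n·p_i = [13.80, 20.70, 34.50]
χ² = (39−13.80)²/13.80 + (25−20.70)²/20.70 + (5−34.50)²/34.50 = 72.1353
df = 2
p-value (upper-tail) = 0.00000
At α=0.05: p < α → reject H₀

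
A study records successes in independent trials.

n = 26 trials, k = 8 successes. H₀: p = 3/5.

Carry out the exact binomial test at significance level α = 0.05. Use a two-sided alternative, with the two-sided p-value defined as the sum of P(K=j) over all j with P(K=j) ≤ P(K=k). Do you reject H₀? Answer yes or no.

reject H₀: yes

Exact binomial: n=26, k=8, p₀=3/5=0.6000
P(X=j) = C(n,j)·p₀^j·(1−p₀)^(n−j); p = Σ P(X=j) over j with P(X=j) ≤ P(X=8)
p-value (two-sided) = 0.00405
At α=0.05: p < α → reject H₀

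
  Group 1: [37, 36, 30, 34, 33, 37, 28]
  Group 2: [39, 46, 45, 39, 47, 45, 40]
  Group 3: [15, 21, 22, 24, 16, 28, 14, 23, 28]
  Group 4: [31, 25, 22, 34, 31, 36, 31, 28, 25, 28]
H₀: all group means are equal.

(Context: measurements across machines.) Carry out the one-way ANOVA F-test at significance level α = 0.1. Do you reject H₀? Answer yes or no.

reject H₀: yes

Group means [33.57, 43.00, 21.22, 29.10], grand mean 30.848
SSB = Σnᵢ(x̄ᵢ−x̄)² = 1950.073; SSW = ΣΣ(x−x̄ᵢ)² = 538.170
MSB = 1950.073/3 = 650.0242; MSW = 538.170/29 = 18.5576
F = MSB/MSW = 35.0274
df = (3, 29)
p-value (upper-tail) = 0.00000
At α=0.1: p < α → reject H₀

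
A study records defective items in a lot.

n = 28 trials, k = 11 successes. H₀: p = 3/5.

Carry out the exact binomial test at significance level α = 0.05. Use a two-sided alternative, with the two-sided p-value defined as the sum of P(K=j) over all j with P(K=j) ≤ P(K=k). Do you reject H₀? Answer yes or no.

Exact binomial: n=28, k=11, p₀=3/5=0.6000
P(X=j) = C(n,j)·p₀^j·(1−p₀)^(n−j); p = Σ P(X=j) over j with P(X=j) ≤ P(X=11)
p-value (two-sided) = 0.03265
At α=0.05: p < α → reject H₀

reject H₀: yes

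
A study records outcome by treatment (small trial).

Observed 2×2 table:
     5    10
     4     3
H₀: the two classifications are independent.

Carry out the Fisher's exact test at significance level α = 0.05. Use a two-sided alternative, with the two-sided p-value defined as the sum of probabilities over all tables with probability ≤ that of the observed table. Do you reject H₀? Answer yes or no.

Margins: r₁=15, r₂=7, c₁=9, c₂=13, n=22
p_obs = C(15,5)·C(7,4)/C(22,9); sum pmf over tables with pmf ≤ p_obs
p-value (two-sided) = 0.37616
At α=0.05: p ≥ α → fail to reject H₀

reject H₀: no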